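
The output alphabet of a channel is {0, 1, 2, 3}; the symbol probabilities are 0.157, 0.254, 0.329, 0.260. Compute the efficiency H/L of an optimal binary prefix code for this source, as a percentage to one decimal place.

97.7%

Entropy H = −Σ p log₂ p ≈ 1.9545 bits.
Huffman merges: 157/1000+127/500→411/1000; 13/50+329/1000→589/1000; 411/1000+589/1000→1. L = 2 ≈ 2.0000.
Efficiency = H/L = 1.9545/2.0000 = 97.7%.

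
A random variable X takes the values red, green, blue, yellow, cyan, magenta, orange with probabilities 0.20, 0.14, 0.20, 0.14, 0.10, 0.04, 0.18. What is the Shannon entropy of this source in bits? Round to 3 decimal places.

H = −Σ pᵢ log₂ pᵢ.
−0.20·log₂(0.20) = 0.4644
−0.14·log₂(0.14) = 0.3971
−0.20·log₂(0.20) = 0.4644
−0.14·log₂(0.14) = 0.3971
−0.10·log₂(0.10) = 0.3322
−0.04·log₂(0.04) = 0.1858
−0.18·log₂(0.18) = 0.4453
Sum ≈ 2.6862 → 2.686 bits.

2.686 bits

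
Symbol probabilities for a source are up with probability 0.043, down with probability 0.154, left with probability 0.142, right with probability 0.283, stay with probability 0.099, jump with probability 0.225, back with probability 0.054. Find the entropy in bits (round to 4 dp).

2.5680 bits

H = −Σ pᵢ log₂ pᵢ.
−0.043·log₂(0.043) = 0.1952
−0.154·log₂(0.154) = 0.4156
−0.142·log₂(0.142) = 0.3999
−0.283·log₂(0.283) = 0.5154
−0.099·log₂(0.099) = 0.3303
−0.225·log₂(0.225) = 0.4842
−0.054·log₂(0.054) = 0.2274
Sum ≈ 2.5680 → 2.5680 bits.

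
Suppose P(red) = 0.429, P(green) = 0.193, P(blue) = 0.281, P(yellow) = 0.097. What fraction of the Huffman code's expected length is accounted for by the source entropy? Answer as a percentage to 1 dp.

Entropy H = −Σ p log₂ p ≈ 1.8229 bits.
Huffman merges: 97/1000+193/1000→29/100; 281/1000+29/100→571/1000; 429/1000+571/1000→1. L = 1861/1000 ≈ 1.8610.
Efficiency = H/L = 1.8229/1.8610 = 98.0%.

98.0%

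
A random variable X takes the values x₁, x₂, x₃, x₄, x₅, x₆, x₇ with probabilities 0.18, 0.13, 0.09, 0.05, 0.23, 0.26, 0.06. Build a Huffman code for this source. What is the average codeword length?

2.62 bits/symbol

Repeatedly combine the two least-probable nodes; the expected code length is the sum of the merged weights.
merge 1/20 + 3/50 → 11/100
merge 9/100 + 11/100 → 1/5
merge 13/100 + 9/50 → 31/100
merge 1/5 + 23/100 → 43/100
merge 13/50 + 31/100 → 57/100
merge 43/100 + 57/100 → 1
L = 11/100 + 1/5 + 31/100 + 43/100 + 57/100 + 1 = 131/50 = 2.62 bits/symbol.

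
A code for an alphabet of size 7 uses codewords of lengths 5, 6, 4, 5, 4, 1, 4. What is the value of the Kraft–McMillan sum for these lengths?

With common denominator 2^6 = 64: Σ 2^(−ℓᵢ) = 2/64 + 1/64 + 4/64 + 2/64 + 4/64 + 32/64 + 4/64 = 49/64 = 0.765625.

0.765625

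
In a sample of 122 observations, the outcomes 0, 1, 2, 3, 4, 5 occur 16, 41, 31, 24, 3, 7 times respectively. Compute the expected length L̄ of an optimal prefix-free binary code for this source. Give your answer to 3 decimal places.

2.295 bits/symbol

Probabilities are the counts divided by 122.
Repeatedly combine the two least-probable nodes; the expected code length is the sum of the merged weights.
merge 3/122 + 7/122 → 5/61
merge 5/61 + 8/61 → 13/61
merge 12/61 + 13/61 → 25/61
merge 31/122 + 41/122 → 36/61
merge 25/61 + 36/61 → 1
L = 5/61 + 13/61 + 25/61 + 36/61 + 1 = 140/61 ≈ 2.295 bits/symbol.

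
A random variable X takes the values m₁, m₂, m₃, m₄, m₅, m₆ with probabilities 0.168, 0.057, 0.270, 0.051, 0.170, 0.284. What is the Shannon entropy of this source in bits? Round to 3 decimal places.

H = −Σ pᵢ log₂ pᵢ.
−0.168·log₂(0.168) = 0.4323
−0.057·log₂(0.057) = 0.2356
−0.270·log₂(0.270) = 0.5100
−0.051·log₂(0.051) = 0.2190
−0.170·log₂(0.170) = 0.4346
−0.284·log₂(0.284) = 0.5158
Sum ≈ 2.3472 → 2.347 bits.

2.347 bits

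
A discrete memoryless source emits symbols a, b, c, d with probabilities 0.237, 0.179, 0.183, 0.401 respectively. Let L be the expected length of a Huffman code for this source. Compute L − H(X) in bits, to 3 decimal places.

0.047 bits

Entropy H = −Σ p log₂ p ≈ 1.9135 bits.
Huffman merges: 179/1000+183/1000→181/500; 237/1000+181/500→599/1000; 401/1000+599/1000→1. L = 1961/1000 ≈ 1.9610.
L − H = 1.9610 − 1.9135 = 0.047 bits.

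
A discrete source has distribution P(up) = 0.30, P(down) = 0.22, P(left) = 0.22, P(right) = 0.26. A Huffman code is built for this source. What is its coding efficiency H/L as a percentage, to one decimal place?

Entropy H = −Σ p log₂ p ≈ 1.9875 bits.
Huffman merges: 11/50+11/50→11/25; 13/50+3/10→14/25; 11/25+14/25→1. L = 2 ≈ 2.0000.
Efficiency = H/L = 1.9875/2.0000 = 99.4%.

99.4%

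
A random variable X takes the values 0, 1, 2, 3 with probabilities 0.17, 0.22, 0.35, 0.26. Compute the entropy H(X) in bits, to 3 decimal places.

H = −Σ pᵢ log₂ pᵢ.
−0.17·log₂(0.17) = 0.4346
−0.22·log₂(0.22) = 0.4806
−0.35·log₂(0.35) = 0.5301
−0.26·log₂(0.26) = 0.5053
Sum ≈ 1.9505 → 1.951 bits.

1.951 bits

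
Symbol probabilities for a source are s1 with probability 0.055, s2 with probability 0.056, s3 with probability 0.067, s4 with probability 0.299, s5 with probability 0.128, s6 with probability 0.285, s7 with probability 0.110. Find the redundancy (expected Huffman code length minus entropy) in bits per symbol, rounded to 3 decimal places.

0.036 bits

Entropy H = −Σ p log₂ p ≈ 2.4911 bits.
Huffman merges: 11/200+7/125→111/1000; 67/1000+11/100→177/1000; 111/1000+16/125→239/1000; 177/1000+239/1000→52/125; 57/200+299/1000→73/125; 52/125+73/125→1. L = 2527/1000 ≈ 2.5270.
L − H = 2.5270 − 2.4911 = 0.036 bits.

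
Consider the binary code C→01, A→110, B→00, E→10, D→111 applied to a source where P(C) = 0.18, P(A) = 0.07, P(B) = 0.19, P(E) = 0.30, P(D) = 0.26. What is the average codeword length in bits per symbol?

2.33 bits/symbol

L̄ = Σ pᵢ·ℓᵢ = 0.18·2 + 0.07·3 + 0.19·2 + 0.30·2 + 0.26·3 = 2.33 bits/symbol.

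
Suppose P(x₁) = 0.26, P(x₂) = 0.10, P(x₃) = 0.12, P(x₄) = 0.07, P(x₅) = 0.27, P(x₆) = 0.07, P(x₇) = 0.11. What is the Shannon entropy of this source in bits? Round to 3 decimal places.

H = −Σ pᵢ log₂ pᵢ.
−0.26·log₂(0.26) = 0.5053
−0.10·log₂(0.10) = 0.3322
−0.12·log₂(0.12) = 0.3671
−0.07·log₂(0.07) = 0.2686
−0.27·log₂(0.27) = 0.5100
−0.07·log₂(0.07) = 0.2686
−0.11·log₂(0.11) = 0.3503
Sum ≈ 2.6020 → 2.602 bits.

2.602 bits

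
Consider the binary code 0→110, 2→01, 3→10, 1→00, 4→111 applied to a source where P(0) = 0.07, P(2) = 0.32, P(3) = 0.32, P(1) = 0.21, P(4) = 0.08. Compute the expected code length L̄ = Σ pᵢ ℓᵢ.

2.15 bits/symbol

L̄ = Σ pᵢ·ℓᵢ = 0.07·3 + 0.32·2 + 0.32·2 + 0.21·2 + 0.08·3 = 2.15 bits/symbol.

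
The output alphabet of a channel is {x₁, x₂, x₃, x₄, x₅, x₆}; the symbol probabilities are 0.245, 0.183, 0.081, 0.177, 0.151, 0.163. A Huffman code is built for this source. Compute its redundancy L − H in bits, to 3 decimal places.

Entropy H = −Σ p log₂ p ≈ 2.5198 bits.
Huffman merges: 81/1000+151/1000→29/125; 163/1000+177/1000→17/50; 183/1000+29/125→83/200; 49/200+17/50→117/200; 83/200+117/200→1. L = 643/250 ≈ 2.5720.
L − H = 2.5720 − 2.5198 = 0.052 bits.

0.052 bits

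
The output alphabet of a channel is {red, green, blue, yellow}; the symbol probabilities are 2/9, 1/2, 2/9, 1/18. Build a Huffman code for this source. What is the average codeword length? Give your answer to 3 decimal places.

1.778 bits/symbol

Repeatedly combine the two least-probable nodes; the expected code length is the sum of the merged weights.
merge 1/18 + 2/9 → 5/18
merge 2/9 + 5/18 → 1/2
merge 1/2 + 1/2 → 1
L = 5/18 + 1/2 + 1 = 16/9 ≈ 1.778 bits/symbol.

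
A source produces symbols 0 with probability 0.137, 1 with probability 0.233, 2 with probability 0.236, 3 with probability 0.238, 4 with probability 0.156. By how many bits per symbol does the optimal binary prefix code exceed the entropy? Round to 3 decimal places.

0.008 bits

Entropy H = −Σ p log₂ p ≈ 2.2852 bits.
Huffman merges: 137/1000+39/250→293/1000; 233/1000+59/250→469/1000; 119/500+293/1000→531/1000; 469/1000+531/1000→1. L = 2293/1000 ≈ 2.2930.
L − H = 2.2930 − 2.2852 = 0.008 bits.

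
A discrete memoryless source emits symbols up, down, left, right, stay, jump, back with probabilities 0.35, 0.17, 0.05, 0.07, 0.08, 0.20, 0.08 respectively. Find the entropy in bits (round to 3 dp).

2.497 bits

H = −Σ pᵢ log₂ pᵢ.
−0.35·log₂(0.35) = 0.5301
−0.17·log₂(0.17) = 0.4346
−0.05·log₂(0.05) = 0.2161
−0.07·log₂(0.07) = 0.2686
−0.08·log₂(0.08) = 0.2915
−0.20·log₂(0.20) = 0.4644
−0.08·log₂(0.08) = 0.2915
Sum ≈ 2.4967 → 2.497 bits.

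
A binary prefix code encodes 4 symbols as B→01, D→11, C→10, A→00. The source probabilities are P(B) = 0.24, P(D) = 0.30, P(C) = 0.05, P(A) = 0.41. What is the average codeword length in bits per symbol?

2 bits/symbol

L̄ = Σ pᵢ·ℓᵢ = 0.24·2 + 0.30·2 + 0.05·2 + 0.41·2 = 2 bits/symbol.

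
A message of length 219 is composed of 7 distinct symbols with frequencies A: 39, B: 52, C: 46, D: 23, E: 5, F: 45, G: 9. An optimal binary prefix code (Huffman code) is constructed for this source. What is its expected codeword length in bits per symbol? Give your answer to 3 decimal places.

Probabilities are the counts divided by 219.
Repeatedly combine the two least-probable nodes; the expected code length is the sum of the merged weights.
merge 5/219 + 3/73 → 14/219
merge 14/219 + 23/219 → 37/219
merge 37/219 + 13/73 → 76/219
merge 15/73 + 46/219 → 91/219
merge 52/219 + 76/219 → 128/219
merge 91/219 + 128/219 → 1
L = 14/219 + 37/219 + 76/219 + 91/219 + 128/219 + 1 = 565/219 ≈ 2.580 bits/symbol.

2.580 bits/symbol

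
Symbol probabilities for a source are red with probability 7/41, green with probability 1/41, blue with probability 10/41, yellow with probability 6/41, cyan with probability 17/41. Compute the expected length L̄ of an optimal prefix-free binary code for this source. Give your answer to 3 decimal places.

2.098 bits/symbol

Repeatedly combine the two least-probable nodes; the expected code length is the sum of the merged weights.
merge 1/41 + 6/41 → 7/41
merge 7/41 + 7/41 → 14/41
merge 10/41 + 14/41 → 24/41
merge 17/41 + 24/41 → 1
L = 7/41 + 14/41 + 24/41 + 1 = 86/41 ≈ 2.098 bits/symbol.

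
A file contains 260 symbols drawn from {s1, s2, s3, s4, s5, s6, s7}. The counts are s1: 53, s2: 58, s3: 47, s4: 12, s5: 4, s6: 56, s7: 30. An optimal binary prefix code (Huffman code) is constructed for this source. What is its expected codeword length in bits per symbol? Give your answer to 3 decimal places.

2.596 bits/symbol

Probabilities are the counts divided by 260.
Repeatedly combine the two least-probable nodes; the expected code length is the sum of the merged weights.
merge 1/65 + 3/65 → 4/65
merge 4/65 + 3/26 → 23/130
merge 23/130 + 47/260 → 93/260
merge 53/260 + 14/65 → 109/260
merge 29/130 + 93/260 → 151/260
merge 109/260 + 151/260 → 1
L = 4/65 + 23/130 + 93/260 + 109/260 + 151/260 + 1 = 135/52 ≈ 2.596 bits/symbol.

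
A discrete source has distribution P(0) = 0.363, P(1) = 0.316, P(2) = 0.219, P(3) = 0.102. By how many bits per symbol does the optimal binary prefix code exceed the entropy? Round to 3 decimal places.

Entropy H = −Σ p log₂ p ≈ 1.8716 bits.
Huffman merges: 51/500+219/1000→321/1000; 79/250+321/1000→637/1000; 363/1000+637/1000→1. L = 979/500 ≈ 1.9580.
L − H = 1.9580 − 1.8716 = 0.086 bits.

0.086 bits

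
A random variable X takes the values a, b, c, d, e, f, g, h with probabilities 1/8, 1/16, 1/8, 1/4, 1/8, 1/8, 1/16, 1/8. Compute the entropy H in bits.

2.875 bits

Each probability is a power of 1/2, so log₂(1/p) is an integer.
H = Σ p·log₂(1/p) = 1/8·3 + 1/16·4 + 1/8·3 + 1/4·2 + 1/8·3 + 1/8·3 + 1/16·4 + 1/8·3 = 2.875 bits.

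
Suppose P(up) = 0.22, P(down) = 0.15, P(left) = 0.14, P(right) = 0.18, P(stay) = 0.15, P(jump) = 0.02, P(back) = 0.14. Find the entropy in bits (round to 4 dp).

H = −Σ pᵢ log₂ pᵢ.
−0.22·log₂(0.22) = 0.4806
−0.15·log₂(0.15) = 0.4105
−0.14·log₂(0.14) = 0.3971
−0.18·log₂(0.18) = 0.4453
−0.15·log₂(0.15) = 0.4105
−0.02·log₂(0.02) = 0.1129
−0.14·log₂(0.14) = 0.3971
Sum ≈ 2.6541 → 2.6541 bits.

2.6541 bits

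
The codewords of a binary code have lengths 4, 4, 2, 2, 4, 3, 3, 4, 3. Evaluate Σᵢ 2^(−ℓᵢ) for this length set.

1.125

With common denominator 2^4 = 16: Σ 2^(−ℓᵢ) = 1/16 + 1/16 + 4/16 + 4/16 + 1/16 + 2/16 + 2/16 + 1/16 + 2/16 = 18/16 = 1.125.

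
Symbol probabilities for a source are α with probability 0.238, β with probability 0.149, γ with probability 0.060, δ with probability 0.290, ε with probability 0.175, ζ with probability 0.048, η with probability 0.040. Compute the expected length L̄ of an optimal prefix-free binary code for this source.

2.533 bits/symbol

Repeatedly combine the two least-probable nodes; the expected code length is the sum of the merged weights.
merge 1/25 + 6/125 → 11/125
merge 3/50 + 11/125 → 37/250
merge 37/250 + 149/1000 → 297/1000
merge 7/40 + 119/500 → 413/1000
merge 29/100 + 297/1000 → 587/1000
merge 413/1000 + 587/1000 → 1
L = 11/125 + 37/250 + 297/1000 + 413/1000 + 587/1000 + 1 = 2533/1000 = 2.533 bits/symbol.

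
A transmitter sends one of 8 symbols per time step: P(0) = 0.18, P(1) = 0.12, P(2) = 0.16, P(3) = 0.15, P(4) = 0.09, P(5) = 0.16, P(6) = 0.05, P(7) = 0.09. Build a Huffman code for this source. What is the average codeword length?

Repeatedly combine the two least-probable nodes; the expected code length is the sum of the merged weights.
merge 1/20 + 9/100 → 7/50
merge 9/100 + 3/25 → 21/100
merge 7/50 + 3/20 → 29/100
merge 4/25 + 4/25 → 8/25
merge 9/50 + 21/100 → 39/100
merge 29/100 + 8/25 → 61/100
merge 39/100 + 61/100 → 1
L = 7/50 + 21/100 + 29/100 + 8/25 + 39/100 + 61/100 + 1 = 74/25 = 2.96 bits/symbol.

2.96 bits/symbol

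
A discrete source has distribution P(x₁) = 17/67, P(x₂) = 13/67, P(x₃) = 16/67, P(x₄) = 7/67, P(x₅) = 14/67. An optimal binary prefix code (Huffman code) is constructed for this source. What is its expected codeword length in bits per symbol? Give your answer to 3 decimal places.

2.299 bits/symbol

Repeatedly combine the two least-probable nodes; the expected code length is the sum of the merged weights.
merge 7/67 + 13/67 → 20/67
merge 14/67 + 16/67 → 30/67
merge 17/67 + 20/67 → 37/67
merge 30/67 + 37/67 → 1
L = 20/67 + 30/67 + 37/67 + 1 = 154/67 ≈ 2.299 bits/symbol.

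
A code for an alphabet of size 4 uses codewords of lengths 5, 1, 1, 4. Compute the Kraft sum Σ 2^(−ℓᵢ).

1.09375

With common denominator 2^5 = 32: Σ 2^(−ℓᵢ) = 1/32 + 16/32 + 16/32 + 2/32 = 35/32 = 1.09375.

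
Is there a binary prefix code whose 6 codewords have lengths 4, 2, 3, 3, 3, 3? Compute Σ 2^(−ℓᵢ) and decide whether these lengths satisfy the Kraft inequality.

0.8125; yes

With common denominator 2^4 = 16: Σ 2^(−ℓᵢ) = 1/16 + 4/16 + 2/16 + 2/16 + 2/16 + 2/16 = 13/16 = 0.8125.
Kraft's inequality requires Σ ≤ 1; here Σ = 0.8125 ≤ 1, so such a prefix code exists.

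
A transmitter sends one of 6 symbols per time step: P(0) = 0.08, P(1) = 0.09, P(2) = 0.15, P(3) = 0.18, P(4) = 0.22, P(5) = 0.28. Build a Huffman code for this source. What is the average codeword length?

2.49 bits/symbol

Repeatedly combine the two least-probable nodes; the expected code length is the sum of the merged weights.
merge 2/25 + 9/100 → 17/100
merge 3/20 + 17/100 → 8/25
merge 9/50 + 11/50 → 2/5
merge 7/25 + 8/25 → 3/5
merge 2/5 + 3/5 → 1
L = 17/100 + 8/25 + 2/5 + 3/5 + 1 = 249/100 = 2.49 bits/symbol.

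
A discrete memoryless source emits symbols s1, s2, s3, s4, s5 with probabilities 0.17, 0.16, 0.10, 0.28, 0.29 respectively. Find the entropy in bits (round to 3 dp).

2.222 bits

H = −Σ pᵢ log₂ pᵢ.
−0.17·log₂(0.17) = 0.4346
−0.16·log₂(0.16) = 0.4230
−0.10·log₂(0.10) = 0.3322
−0.28·log₂(0.28) = 0.5142
−0.29·log₂(0.29) = 0.5179
Sum ≈ 2.2219 → 2.222 bits.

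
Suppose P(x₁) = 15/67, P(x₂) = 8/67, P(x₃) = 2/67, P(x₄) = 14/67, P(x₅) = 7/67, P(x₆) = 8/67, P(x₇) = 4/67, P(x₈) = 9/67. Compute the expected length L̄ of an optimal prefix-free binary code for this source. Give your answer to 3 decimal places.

Repeatedly combine the two least-probable nodes; the expected code length is the sum of the merged weights.
merge 2/67 + 4/67 → 6/67
merge 6/67 + 7/67 → 13/67
merge 8/67 + 8/67 → 16/67
merge 9/67 + 13/67 → 22/67
merge 14/67 + 15/67 → 29/67
merge 16/67 + 22/67 → 38/67
merge 29/67 + 38/67 → 1
L = 6/67 + 13/67 + 16/67 + 22/67 + 29/67 + 38/67 + 1 = 191/67 ≈ 2.851 bits/symbol.

2.851 bits/symbol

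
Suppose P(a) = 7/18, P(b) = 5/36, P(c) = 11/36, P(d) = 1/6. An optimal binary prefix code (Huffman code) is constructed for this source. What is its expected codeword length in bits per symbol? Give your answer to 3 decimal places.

Repeatedly combine the two least-probable nodes; the expected code length is the sum of the merged weights.
merge 5/36 + 1/6 → 11/36
merge 11/36 + 11/36 → 11/18
merge 7/18 + 11/18 → 1
L = 11/36 + 11/18 + 1 = 23/12 ≈ 1.917 bits/symbol.

1.917 bits/symbol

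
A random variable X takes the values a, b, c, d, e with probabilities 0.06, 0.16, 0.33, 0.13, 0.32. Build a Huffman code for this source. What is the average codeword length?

Repeatedly combine the two least-probable nodes; the expected code length is the sum of the merged weights.
merge 3/50 + 13/100 → 19/100
merge 4/25 + 19/100 → 7/20
merge 8/25 + 33/100 → 13/20
merge 7/20 + 13/20 → 1
L = 19/100 + 7/20 + 13/20 + 1 = 219/100 = 2.19 bits/symbol.

2.19 bits/symbol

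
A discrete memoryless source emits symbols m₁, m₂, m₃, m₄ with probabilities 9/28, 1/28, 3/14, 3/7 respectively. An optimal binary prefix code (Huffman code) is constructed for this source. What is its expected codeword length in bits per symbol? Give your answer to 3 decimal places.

1.821 bits/symbol

Repeatedly combine the two least-probable nodes; the expected code length is the sum of the merged weights.
merge 1/28 + 3/14 → 1/4
merge 1/4 + 9/28 → 4/7
merge 3/7 + 4/7 → 1
L = 1/4 + 4/7 + 1 = 51/28 ≈ 1.821 bits/symbol.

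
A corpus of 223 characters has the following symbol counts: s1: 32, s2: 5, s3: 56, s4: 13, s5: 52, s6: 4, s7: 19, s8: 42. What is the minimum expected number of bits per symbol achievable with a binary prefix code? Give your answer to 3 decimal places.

Probabilities are the counts divided by 223.
Repeatedly combine the two least-probable nodes; the expected code length is the sum of the merged weights.
merge 4/223 + 5/223 → 9/223
merge 9/223 + 13/223 → 22/223
merge 19/223 + 22/223 → 41/223
merge 32/223 + 41/223 → 73/223
merge 42/223 + 52/223 → 94/223
merge 56/223 + 73/223 → 129/223
merge 94/223 + 129/223 → 1
L = 9/223 + 22/223 + 41/223 + 73/223 + 94/223 + 129/223 + 1 = 591/223 ≈ 2.650 bits/symbol.

2.650 bits/symbol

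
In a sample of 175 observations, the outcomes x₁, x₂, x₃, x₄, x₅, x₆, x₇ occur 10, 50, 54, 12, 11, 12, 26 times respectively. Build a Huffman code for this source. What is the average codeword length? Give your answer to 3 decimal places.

2.514 bits/symbol

Probabilities are the counts divided by 175.
Repeatedly combine the two least-probable nodes; the expected code length is the sum of the merged weights.
merge 2/35 + 11/175 → 3/25
merge 12/175 + 12/175 → 24/175
merge 3/25 + 24/175 → 9/35
merge 26/175 + 9/35 → 71/175
merge 2/7 + 54/175 → 104/175
merge 71/175 + 104/175 → 1
L = 3/25 + 24/175 + 9/35 + 71/175 + 104/175 + 1 = 88/35 ≈ 2.514 bits/symbol.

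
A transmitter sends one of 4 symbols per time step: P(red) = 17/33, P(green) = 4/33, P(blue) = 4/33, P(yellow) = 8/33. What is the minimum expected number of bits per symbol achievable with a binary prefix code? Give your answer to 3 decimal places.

Repeatedly combine the two least-probable nodes; the expected code length is the sum of the merged weights.
merge 4/33 + 4/33 → 8/33
merge 8/33 + 8/33 → 16/33
merge 16/33 + 17/33 → 1
L = 8/33 + 16/33 + 1 = 19/11 ≈ 1.727 bits/symbol.

1.727 bits/symbol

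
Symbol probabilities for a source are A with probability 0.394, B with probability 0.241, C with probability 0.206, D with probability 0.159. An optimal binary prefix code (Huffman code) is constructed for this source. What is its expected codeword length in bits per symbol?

Repeatedly combine the two least-probable nodes; the expected code length is the sum of the merged weights.
merge 159/1000 + 103/500 → 73/200
merge 241/1000 + 73/200 → 303/500
merge 197/500 + 303/500 → 1
L = 73/200 + 303/500 + 1 = 1971/1000 = 1.971 bits/symbol.

1.971 bits/symbol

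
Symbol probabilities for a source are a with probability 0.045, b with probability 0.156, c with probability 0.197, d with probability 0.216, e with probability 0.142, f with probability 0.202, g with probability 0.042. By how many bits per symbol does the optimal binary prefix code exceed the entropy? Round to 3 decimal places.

Entropy H = −Σ p log₂ p ≈ 2.6168 bits.
Huffman merges: 21/500+9/200→87/1000; 87/1000+71/500→229/1000; 39/250+197/1000→353/1000; 101/500+27/125→209/500; 229/1000+353/1000→291/500; 209/500+291/500→1. L = 2669/1000 ≈ 2.6690.
L − H = 2.6690 − 2.6168 = 0.052 bits.

0.052 bits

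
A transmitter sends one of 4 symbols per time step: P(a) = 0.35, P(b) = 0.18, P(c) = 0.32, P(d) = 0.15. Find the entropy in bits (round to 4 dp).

H = −Σ pᵢ log₂ pᵢ.
−0.35·log₂(0.35) = 0.5301
−0.18·log₂(0.18) = 0.4453
−0.32·log₂(0.32) = 0.5260
−0.15·log₂(0.15) = 0.4105
Sum ≈ 1.9120 → 1.9120 bits.

1.9120 bits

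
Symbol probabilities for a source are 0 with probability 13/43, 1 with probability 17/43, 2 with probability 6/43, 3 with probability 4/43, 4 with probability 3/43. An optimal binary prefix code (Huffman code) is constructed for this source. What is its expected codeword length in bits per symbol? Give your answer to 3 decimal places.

Repeatedly combine the two least-probable nodes; the expected code length is the sum of the merged weights.
merge 3/43 + 4/43 → 7/43
merge 6/43 + 7/43 → 13/43
merge 13/43 + 13/43 → 26/43
merge 17/43 + 26/43 → 1
L = 7/43 + 13/43 + 26/43 + 1 = 89/43 ≈ 2.070 bits/symbol.

2.070 bits/symbol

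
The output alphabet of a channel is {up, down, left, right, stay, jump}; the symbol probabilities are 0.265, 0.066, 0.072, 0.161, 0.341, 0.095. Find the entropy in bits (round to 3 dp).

2.316 bits

H = −Σ pᵢ log₂ pᵢ.
−0.265·log₂(0.265) = 0.5077
−0.066·log₂(0.066) = 0.2588
−0.072·log₂(0.072) = 0.2733
−0.161·log₂(0.161) = 0.4242
−0.341·log₂(0.341) = 0.5293
−0.095·log₂(0.095) = 0.3226
Sum ≈ 2.3159 → 2.316 bits.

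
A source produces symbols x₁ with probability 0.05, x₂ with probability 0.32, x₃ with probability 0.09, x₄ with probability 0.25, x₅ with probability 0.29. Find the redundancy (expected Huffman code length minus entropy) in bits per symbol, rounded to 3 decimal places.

Entropy H = −Σ p log₂ p ≈ 2.0727 bits.
Huffman merges: 1/20+9/100→7/50; 7/50+1/4→39/100; 29/100+8/25→61/100; 39/100+61/100→1. L = 107/50 ≈ 2.1400.
L − H = 2.1400 − 2.0727 = 0.067 bits.

0.067 bits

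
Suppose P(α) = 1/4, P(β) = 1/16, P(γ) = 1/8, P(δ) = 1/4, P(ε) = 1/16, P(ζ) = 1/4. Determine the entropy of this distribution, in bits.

2.375 bits

Each probability is a power of 1/2, so log₂(1/p) is an integer.
H = Σ p·log₂(1/p) = 1/4·2 + 1/16·4 + 1/8·3 + 1/4·2 + 1/16·4 + 1/4·2 = 2.375 bits.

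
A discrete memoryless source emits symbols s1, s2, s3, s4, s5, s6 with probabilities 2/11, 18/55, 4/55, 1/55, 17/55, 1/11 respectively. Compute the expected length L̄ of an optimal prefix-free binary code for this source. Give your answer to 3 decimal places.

2.273 bits/symbol

Repeatedly combine the two least-probable nodes; the expected code length is the sum of the merged weights.
merge 1/55 + 4/55 → 1/11
merge 1/11 + 1/11 → 2/11
merge 2/11 + 2/11 → 4/11
merge 17/55 + 18/55 → 7/11
merge 4/11 + 7/11 → 1
L = 1/11 + 2/11 + 4/11 + 7/11 + 1 = 25/11 ≈ 2.273 bits/symbol.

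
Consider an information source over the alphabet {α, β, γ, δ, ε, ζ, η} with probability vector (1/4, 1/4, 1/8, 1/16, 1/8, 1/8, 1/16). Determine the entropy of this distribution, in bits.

Each probability is a power of 1/2, so log₂(1/p) is an integer.
H = Σ p·log₂(1/p) = 1/4·2 + 1/4·2 + 1/8·3 + 1/16·4 + 1/8·3 + 1/8·3 + 1/16·4 = 2.625 bits.

2.625 bits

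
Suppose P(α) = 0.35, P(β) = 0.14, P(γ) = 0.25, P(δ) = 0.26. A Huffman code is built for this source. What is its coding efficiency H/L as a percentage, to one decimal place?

Entropy H = −Σ p log₂ p ≈ 1.9325 bits.
Huffman merges: 7/50+1/4→39/100; 13/50+7/20→61/100; 39/100+61/100→1. L = 2 ≈ 2.0000.
Efficiency = H/L = 1.9325/2.0000 = 96.6%.

96.6%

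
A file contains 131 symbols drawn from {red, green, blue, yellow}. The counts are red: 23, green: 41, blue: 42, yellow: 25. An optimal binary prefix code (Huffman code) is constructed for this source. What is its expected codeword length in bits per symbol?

Probabilities are the counts divided by 131.
Repeatedly combine the two least-probable nodes; the expected code length is the sum of the merged weights.
merge 23/131 + 25/131 → 48/131
merge 41/131 + 42/131 → 83/131
merge 48/131 + 83/131 → 1
L = 48/131 + 83/131 + 1 = 2 bits/symbol.

2 bits/symbol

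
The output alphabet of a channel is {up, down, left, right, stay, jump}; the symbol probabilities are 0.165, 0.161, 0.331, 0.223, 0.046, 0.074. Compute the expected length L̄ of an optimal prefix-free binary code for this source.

Repeatedly combine the two least-probable nodes; the expected code length is the sum of the merged weights.
merge 23/500 + 37/500 → 3/25
merge 3/25 + 161/1000 → 281/1000
merge 33/200 + 223/1000 → 97/250
merge 281/1000 + 331/1000 → 153/250
merge 97/250 + 153/250 → 1
L = 3/25 + 281/1000 + 97/250 + 153/250 + 1 = 2401/1000 = 2.401 bits/symbol.

2.401 bits/symbol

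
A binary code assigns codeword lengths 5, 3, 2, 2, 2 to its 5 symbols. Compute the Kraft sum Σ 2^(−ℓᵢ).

With common denominator 2^5 = 32: Σ 2^(−ℓᵢ) = 1/32 + 4/32 + 8/32 + 8/32 + 8/32 = 29/32 = 0.90625.

0.90625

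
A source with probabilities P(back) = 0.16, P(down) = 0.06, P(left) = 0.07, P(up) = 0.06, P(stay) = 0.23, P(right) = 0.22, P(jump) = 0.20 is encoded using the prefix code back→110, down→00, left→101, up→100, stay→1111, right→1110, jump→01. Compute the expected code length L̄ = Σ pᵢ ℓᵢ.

3.19 bits/symbol

L̄ = Σ pᵢ·ℓᵢ = 0.16·3 + 0.06·2 + 0.07·3 + 0.06·3 + 0.23·4 + 0.22·4 + 0.20·2 = 3.19 bits/symbol.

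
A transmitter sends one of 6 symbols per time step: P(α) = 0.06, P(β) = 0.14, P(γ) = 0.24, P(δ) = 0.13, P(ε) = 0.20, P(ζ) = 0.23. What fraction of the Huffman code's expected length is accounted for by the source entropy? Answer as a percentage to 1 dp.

Entropy H = −Σ p log₂ p ≈ 2.4695 bits.
Huffman merges: 3/50+13/100→19/100; 7/50+19/100→33/100; 1/5+23/100→43/100; 6/25+33/100→57/100; 43/100+57/100→1. L = 63/25 ≈ 2.5200.
Efficiency = H/L = 2.4695/2.5200 = 98.0%.

98.0%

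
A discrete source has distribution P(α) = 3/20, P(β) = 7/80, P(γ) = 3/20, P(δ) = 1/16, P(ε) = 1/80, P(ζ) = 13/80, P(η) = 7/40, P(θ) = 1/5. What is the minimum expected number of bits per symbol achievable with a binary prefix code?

Repeatedly combine the two least-probable nodes; the expected code length is the sum of the merged weights.
merge 1/80 + 1/16 → 3/40
merge 3/40 + 7/80 → 13/80
merge 3/20 + 3/20 → 3/10
merge 13/80 + 13/80 → 13/40
merge 7/40 + 1/5 → 3/8
merge 3/10 + 13/40 → 5/8
merge 3/8 + 5/8 → 1
L = 3/40 + 13/80 + 3/10 + 13/40 + 3/8 + 5/8 + 1 = 229/80 = 2.8625 bits/symbol.

2.8625 bits/symbol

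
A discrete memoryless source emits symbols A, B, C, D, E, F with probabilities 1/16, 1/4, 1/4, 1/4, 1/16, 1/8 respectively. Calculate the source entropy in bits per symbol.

2.375 bits

Each probability is a power of 1/2, so log₂(1/p) is an integer.
H = Σ p·log₂(1/p) = 1/16·4 + 1/4·2 + 1/4·2 + 1/4·2 + 1/16·4 + 1/8·3 = 2.375 bits.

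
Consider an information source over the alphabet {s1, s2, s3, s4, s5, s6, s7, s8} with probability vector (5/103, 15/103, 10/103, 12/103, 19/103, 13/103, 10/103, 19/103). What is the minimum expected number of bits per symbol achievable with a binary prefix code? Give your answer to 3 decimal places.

2.961 bits/symbol

Repeatedly combine the two least-probable nodes; the expected code length is the sum of the merged weights.
merge 5/103 + 10/103 → 15/103
merge 10/103 + 12/103 → 22/103
merge 13/103 + 15/103 → 28/103
merge 15/103 + 19/103 → 34/103
merge 19/103 + 22/103 → 41/103
merge 28/103 + 34/103 → 62/103
merge 41/103 + 62/103 → 1
L = 15/103 + 22/103 + 28/103 + 34/103 + 41/103 + 62/103 + 1 = 305/103 ≈ 2.961 bits/symbol.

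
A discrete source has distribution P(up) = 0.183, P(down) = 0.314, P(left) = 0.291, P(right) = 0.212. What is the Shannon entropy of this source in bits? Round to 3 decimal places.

1.966 bits

H = −Σ pᵢ log₂ pᵢ.
−0.183·log₂(0.183) = 0.4484
−0.314·log₂(0.314) = 0.5247
−0.291·log₂(0.291) = 0.5182
−0.212·log₂(0.212) = 0.4744
Sum ≈ 1.9658 → 1.966 bits.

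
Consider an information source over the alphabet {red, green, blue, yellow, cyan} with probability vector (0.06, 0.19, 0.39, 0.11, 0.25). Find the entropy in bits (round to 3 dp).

2.079 bits

H = −Σ pᵢ log₂ pᵢ.
−0.06·log₂(0.06) = 0.2435
−0.19·log₂(0.19) = 0.4552
−0.39·log₂(0.39) = 0.5298
−0.11·log₂(0.11) = 0.3503
−0.25·log₂(0.25) = 0.5000
Sum ≈ 2.0788 → 2.079 bits.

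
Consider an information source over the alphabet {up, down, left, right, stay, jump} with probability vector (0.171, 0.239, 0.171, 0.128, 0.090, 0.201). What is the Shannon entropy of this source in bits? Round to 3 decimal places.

2.522 bits

H = −Σ pᵢ log₂ pᵢ.
−0.171·log₂(0.171) = 0.4357
−0.239·log₂(0.239) = 0.4935
−0.171·log₂(0.171) = 0.4357
−0.128·log₂(0.128) = 0.3796
−0.090·log₂(0.090) = 0.3127
−0.201·log₂(0.201) = 0.4653
Sum ≈ 2.5224 → 2.522 bits.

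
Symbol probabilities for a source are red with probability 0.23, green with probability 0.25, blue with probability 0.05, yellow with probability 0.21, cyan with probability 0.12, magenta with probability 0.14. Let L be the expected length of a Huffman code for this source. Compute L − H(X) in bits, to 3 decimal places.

Entropy H = −Σ p log₂ p ≈ 2.4408 bits.
Huffman merges: 1/20+3/25→17/100; 7/50+17/100→31/100; 21/100+23/100→11/25; 1/4+31/100→14/25; 11/25+14/25→1. L = 62/25 ≈ 2.4800.
L − H = 2.4800 − 2.4408 = 0.039 bits.

0.039 bits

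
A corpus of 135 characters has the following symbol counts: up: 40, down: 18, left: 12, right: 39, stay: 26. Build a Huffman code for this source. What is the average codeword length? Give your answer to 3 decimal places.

2.222 bits/symbol

Probabilities are the counts divided by 135.
Repeatedly combine the two least-probable nodes; the expected code length is the sum of the merged weights.
merge 4/45 + 2/15 → 2/9
merge 26/135 + 2/9 → 56/135
merge 13/45 + 8/27 → 79/135
merge 56/135 + 79/135 → 1
L = 2/9 + 56/135 + 79/135 + 1 = 20/9 ≈ 2.222 bits/symbol.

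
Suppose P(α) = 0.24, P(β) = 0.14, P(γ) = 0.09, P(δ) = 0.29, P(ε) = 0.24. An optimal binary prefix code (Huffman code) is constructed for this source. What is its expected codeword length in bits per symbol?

2.23 bits/symbol

Repeatedly combine the two least-probable nodes; the expected code length is the sum of the merged weights.
merge 9/100 + 7/50 → 23/100
merge 23/100 + 6/25 → 47/100
merge 6/25 + 29/100 → 53/100
merge 47/100 + 53/100 → 1
L = 23/100 + 47/100 + 53/100 + 1 = 223/100 = 2.23 bits/symbol.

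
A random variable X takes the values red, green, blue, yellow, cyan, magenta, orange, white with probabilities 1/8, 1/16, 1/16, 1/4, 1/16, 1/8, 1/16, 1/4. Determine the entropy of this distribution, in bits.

2.75 bits

Each probability is a power of 1/2, so log₂(1/p) is an integer.
H = Σ p·log₂(1/p) = 1/8·3 + 1/16·4 + 1/16·4 + 1/4·2 + 1/16·4 + 1/8·3 + 1/16·4 + 1/4·2 = 2.75 bits.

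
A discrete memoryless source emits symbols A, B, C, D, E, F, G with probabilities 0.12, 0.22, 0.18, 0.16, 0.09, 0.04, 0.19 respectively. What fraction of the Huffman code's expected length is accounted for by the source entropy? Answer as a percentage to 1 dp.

98.1%

Entropy H = −Σ p log₂ p ≈ 2.6696 bits.
Huffman merges: 1/25+9/100→13/100; 3/25+13/100→1/4; 4/25+9/50→17/50; 19/100+11/50→41/100; 1/4+17/50→59/100; 41/100+59/100→1. L = 68/25 ≈ 2.7200.
Efficiency = H/L = 2.6696/2.7200 = 98.1%.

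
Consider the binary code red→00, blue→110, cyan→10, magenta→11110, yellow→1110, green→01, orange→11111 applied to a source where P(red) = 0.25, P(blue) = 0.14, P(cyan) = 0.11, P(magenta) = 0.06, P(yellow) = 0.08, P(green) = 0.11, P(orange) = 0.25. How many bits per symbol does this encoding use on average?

3.23 bits/symbol

L̄ = Σ pᵢ·ℓᵢ = 0.25·2 + 0.14·3 + 0.11·2 + 0.06·5 + 0.08·4 + 0.11·2 + 0.25·5 = 3.23 bits/symbol.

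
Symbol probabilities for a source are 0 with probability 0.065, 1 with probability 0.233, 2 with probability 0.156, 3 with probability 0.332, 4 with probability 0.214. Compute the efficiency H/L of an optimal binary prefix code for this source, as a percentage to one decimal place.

97.6%

Entropy H = −Σ p log₂ p ≈ 2.1683 bits.
Huffman merges: 13/200+39/250→221/1000; 107/500+221/1000→87/200; 233/1000+83/250→113/200; 87/200+113/200→1. L = 2221/1000 ≈ 2.2210.
Efficiency = H/L = 2.1683/2.2210 = 97.6%.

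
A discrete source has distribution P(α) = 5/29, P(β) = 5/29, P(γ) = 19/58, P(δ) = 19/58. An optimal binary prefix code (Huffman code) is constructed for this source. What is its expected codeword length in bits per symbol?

2 bits/symbol

Repeatedly combine the two least-probable nodes; the expected code length is the sum of the merged weights.
merge 5/29 + 5/29 → 10/29
merge 19/58 + 19/58 → 19/29
merge 10/29 + 19/29 → 1
L = 10/29 + 19/29 + 1 = 2 bits/symbol.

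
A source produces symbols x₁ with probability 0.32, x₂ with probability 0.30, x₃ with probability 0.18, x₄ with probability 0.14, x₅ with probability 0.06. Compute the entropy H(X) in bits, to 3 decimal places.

H = −Σ pᵢ log₂ pᵢ.
−0.32·log₂(0.32) = 0.5260
−0.30·log₂(0.30) = 0.5211
−0.18·log₂(0.18) = 0.4453
−0.14·log₂(0.14) = 0.3971
−0.06·log₂(0.06) = 0.2435
Sum ≈ 2.1331 → 2.133 bits.

2.133 bits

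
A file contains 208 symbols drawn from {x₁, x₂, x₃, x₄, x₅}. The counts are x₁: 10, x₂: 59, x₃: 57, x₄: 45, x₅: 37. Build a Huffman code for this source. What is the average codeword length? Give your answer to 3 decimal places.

2.226 bits/symbol

Probabilities are the counts divided by 208.
Repeatedly combine the two least-probable nodes; the expected code length is the sum of the merged weights.
merge 5/104 + 37/208 → 47/208
merge 45/208 + 47/208 → 23/52
merge 57/208 + 59/208 → 29/52
merge 23/52 + 29/52 → 1
L = 47/208 + 23/52 + 29/52 + 1 = 463/208 ≈ 2.226 bits/symbol.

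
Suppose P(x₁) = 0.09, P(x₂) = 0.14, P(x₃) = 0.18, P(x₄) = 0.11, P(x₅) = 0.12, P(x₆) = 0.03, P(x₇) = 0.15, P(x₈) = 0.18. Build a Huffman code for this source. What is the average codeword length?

Repeatedly combine the two least-probable nodes; the expected code length is the sum of the merged weights.
merge 3/100 + 9/100 → 3/25
merge 11/100 + 3/25 → 23/100
merge 3/25 + 7/50 → 13/50
merge 3/20 + 9/50 → 33/100
merge 9/50 + 23/100 → 41/100
merge 13/50 + 33/100 → 59/100
merge 41/100 + 59/100 → 1
L = 3/25 + 23/100 + 13/50 + 33/100 + 41/100 + 59/100 + 1 = 147/50 = 2.94 bits/symbol.

2.94 bits/symbol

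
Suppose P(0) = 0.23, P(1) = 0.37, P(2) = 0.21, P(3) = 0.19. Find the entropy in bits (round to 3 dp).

1.946 bits

H = −Σ pᵢ log₂ pᵢ.
−0.23·log₂(0.23) = 0.4877
−0.37·log₂(0.37) = 0.5307
−0.21·log₂(0.21) = 0.4728
−0.19·log₂(0.19) = 0.4552
Sum ≈ 1.9464 → 1.946 bits.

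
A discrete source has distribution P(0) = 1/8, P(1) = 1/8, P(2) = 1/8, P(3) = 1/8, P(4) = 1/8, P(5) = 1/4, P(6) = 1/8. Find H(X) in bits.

Each probability is a power of 1/2, so log₂(1/p) is an integer.
H = Σ p·log₂(1/p) = 1/8·3 + 1/8·3 + 1/8·3 + 1/8·3 + 1/8·3 + 1/4·2 + 1/8·3 = 2.75 bits.

2.75 bits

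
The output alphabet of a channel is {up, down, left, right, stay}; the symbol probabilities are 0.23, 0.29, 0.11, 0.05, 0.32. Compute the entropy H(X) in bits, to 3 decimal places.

H = −Σ pᵢ log₂ pᵢ.
−0.23·log₂(0.23) = 0.4877
−0.29·log₂(0.29) = 0.5179
−0.11·log₂(0.11) = 0.3503
−0.05·log₂(0.05) = 0.2161
−0.32·log₂(0.32) = 0.5260
Sum ≈ 2.0980 → 2.098 bits.

2.098 bits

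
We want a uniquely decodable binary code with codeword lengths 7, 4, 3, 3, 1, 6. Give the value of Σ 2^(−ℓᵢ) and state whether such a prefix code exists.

With common denominator 2^7 = 128: Σ 2^(−ℓᵢ) = 1/128 + 8/128 + 16/128 + 16/128 + 64/128 + 2/128 = 107/128 = 0.8359375.
Kraft's inequality requires Σ ≤ 1; here Σ = 0.8359375 ≤ 1, so such a prefix code exists.

0.8359375; yes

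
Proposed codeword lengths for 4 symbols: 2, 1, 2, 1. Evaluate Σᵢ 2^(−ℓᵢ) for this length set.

With common denominator 2^2 = 4: Σ 2^(−ℓᵢ) = 1/4 + 2/4 + 1/4 + 2/4 = 6/4 = 1.5.

1.5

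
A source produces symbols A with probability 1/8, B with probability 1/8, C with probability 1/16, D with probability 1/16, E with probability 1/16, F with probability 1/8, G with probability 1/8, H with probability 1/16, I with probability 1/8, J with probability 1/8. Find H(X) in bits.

Each probability is a power of 1/2, so log₂(1/p) is an integer.
H = Σ p·log₂(1/p) = 1/8·3 + 1/8·3 + 1/16·4 + 1/16·4 + 1/16·4 + 1/8·3 + 1/8·3 + 1/16·4 + 1/8·3 + 1/8·3 = 3.25 bits.

3.25 bits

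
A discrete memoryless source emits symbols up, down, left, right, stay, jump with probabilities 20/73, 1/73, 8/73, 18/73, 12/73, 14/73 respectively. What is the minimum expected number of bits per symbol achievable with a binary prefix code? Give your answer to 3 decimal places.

Repeatedly combine the two least-probable nodes; the expected code length is the sum of the merged weights.
merge 1/73 + 8/73 → 9/73
merge 9/73 + 12/73 → 21/73
merge 14/73 + 18/73 → 32/73
merge 20/73 + 21/73 → 41/73
merge 32/73 + 41/73 → 1
L = 9/73 + 21/73 + 32/73 + 41/73 + 1 = 176/73 ≈ 2.411 bits/symbol.

2.411 bits/symbol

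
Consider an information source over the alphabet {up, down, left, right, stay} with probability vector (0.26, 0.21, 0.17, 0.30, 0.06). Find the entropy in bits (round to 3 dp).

H = −Σ pᵢ log₂ pᵢ.
−0.26·log₂(0.26) = 0.5053
−0.21·log₂(0.21) = 0.4728
−0.17·log₂(0.17) = 0.4346
−0.30·log₂(0.30) = 0.5211
−0.06·log₂(0.06) = 0.2435
Sum ≈ 2.1773 → 2.177 bits.

2.177 bits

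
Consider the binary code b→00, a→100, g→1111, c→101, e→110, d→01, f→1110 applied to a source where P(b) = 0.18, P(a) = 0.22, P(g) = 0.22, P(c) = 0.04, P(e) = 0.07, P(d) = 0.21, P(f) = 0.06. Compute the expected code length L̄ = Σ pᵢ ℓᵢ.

L̄ = Σ pᵢ·ℓᵢ = 0.18·2 + 0.22·3 + 0.22·4 + 0.04·3 + 0.07·3 + 0.21·2 + 0.06·4 = 2.89 bits/symbol.

2.89 bits/symbol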